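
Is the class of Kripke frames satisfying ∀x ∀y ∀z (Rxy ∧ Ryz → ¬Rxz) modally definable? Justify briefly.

Any modally definable frame class is closed under surjective bounded morphisms.
The 7-cycle (worlds 0,1,2,3,4,5,6 with 0→1→2→3→4→5→6→0) is intransitive. Mapping every world to a single reflexive point • is a surjective bounded morphism; the reflexive point is not intransitive (R••∧R•• but R••).
So no modal formula (or set of formulas) defines exactly the intransitive frames.

No — not modally definable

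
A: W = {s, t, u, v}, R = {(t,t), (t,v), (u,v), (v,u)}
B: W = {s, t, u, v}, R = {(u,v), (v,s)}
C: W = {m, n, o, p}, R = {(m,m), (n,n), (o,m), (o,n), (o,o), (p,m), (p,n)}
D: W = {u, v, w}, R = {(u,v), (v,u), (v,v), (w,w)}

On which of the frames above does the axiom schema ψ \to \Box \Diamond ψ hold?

This is the axiom for symmetry; its first-order frame correspondent is \forall x \forall y (Rxy \to Ryx).
A: fails — Rtv but not Rvt.
B: fails — Ruv but not Rvu.
C: fails — Rom but not Rmo.
D: satisfies the condition.
Valid on: D.

D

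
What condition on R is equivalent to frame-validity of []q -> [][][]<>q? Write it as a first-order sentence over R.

This is a Sahlqvist (Geach-type) schema ◇^0□^1q → □^3◇^1q.
First-order correspondent: forall x forall z (x R^3 z -> exists w (xRw & zRw)).

forall x forall z (x R^3 z -> exists w (xRw & zRw))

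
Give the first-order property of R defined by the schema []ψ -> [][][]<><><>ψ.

This is a Sahlqvist (Geach-type) schema ◇^0□^1ψ → □^3◇^3ψ.
First-order correspondent: forall x forall z (x R^3 z -> exists w (xRw & z R^3 w)).

forall x forall z (x R^3 z -> exists w (xRw & z R^3 w))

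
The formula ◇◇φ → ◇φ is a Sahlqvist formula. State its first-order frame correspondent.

Equivalently (dual form): □φ → □□φ.
Suppose □φ→□□φ is valid. Take Rxy, Ryz and set V(φ)={w : Rxw}. Then □φ at x, so □□φ at x, so □φ at y, so φ at z, i.e. Rxz.

transitivity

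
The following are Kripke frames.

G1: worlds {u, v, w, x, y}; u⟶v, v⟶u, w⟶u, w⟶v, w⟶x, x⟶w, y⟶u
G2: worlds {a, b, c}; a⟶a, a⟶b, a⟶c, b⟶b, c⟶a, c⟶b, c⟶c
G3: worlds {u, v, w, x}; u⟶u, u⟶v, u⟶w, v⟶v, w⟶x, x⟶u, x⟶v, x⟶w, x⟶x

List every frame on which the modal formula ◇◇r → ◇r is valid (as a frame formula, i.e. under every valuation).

G2

The schema corresponds to transitivity: ∀x ∀y ∀z (Rxy ∧ Ryz → Rxz).
G1: fails — Ruv and Rvu but not Ruu.
G2: condition met.
G3: fails — Ruw and Rwx but not Rux.
Valid on: G2.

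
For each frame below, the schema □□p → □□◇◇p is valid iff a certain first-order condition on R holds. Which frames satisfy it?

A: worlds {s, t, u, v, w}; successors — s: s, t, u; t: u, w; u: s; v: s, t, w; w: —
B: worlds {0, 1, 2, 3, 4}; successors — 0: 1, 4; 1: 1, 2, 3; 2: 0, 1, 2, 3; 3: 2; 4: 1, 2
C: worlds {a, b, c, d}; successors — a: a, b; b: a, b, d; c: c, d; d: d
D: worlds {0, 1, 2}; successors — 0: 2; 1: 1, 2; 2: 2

B, C, D

Frame correspondent (Sahlqvist): ∀x ∀z (xR²z → ∃w (xR²w ∧ zR²w)) — i.e. a generalized confluence (Geach) condition.
A: fails — sR²w but no w* with sR²w* and wR²w*.
B: condition met.
C: condition met.
D: condition met.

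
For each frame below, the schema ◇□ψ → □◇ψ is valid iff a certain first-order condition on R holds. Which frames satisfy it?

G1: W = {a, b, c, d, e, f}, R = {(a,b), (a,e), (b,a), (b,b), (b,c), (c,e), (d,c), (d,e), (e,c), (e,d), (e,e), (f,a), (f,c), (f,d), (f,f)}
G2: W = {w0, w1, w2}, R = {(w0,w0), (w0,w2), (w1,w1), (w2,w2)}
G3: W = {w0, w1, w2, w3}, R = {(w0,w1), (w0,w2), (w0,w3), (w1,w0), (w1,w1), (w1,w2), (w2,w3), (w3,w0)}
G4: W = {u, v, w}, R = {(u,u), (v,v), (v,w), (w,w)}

G2, G4

Frame correspondent (Sahlqvist): ∀x ∀y ∀z (Rxy ∧ Rxz → ∃w (Ryw ∧ Rzw)) — i.e. convergence.
G1: fails — Rbc and Rbb but c and b have no common successor.
G2: ✓.
G3: fails — Rw0w1 and Rw0w2 but w1 and w2 have no common successor.
G4: ✓.
Valid on: G2, G4.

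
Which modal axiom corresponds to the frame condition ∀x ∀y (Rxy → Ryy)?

□(□r → r)

This is shift-reflexivity; the standard corresponding axiom is T□: □(□r → r).
Suppose □(□r→r) is valid. Take Rxy and set V(r)={w : Ryw}. Then at y, □r holds; since □(□r→r) at x, □r→r at y, so r at y, i.e. Ryy.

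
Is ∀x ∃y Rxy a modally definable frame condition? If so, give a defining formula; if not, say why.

This is a Sahlqvist condition; the D axiom □p → ◇p defines it.
Suppose □p→◇p is valid. At any x set V(p)=W. Then □p at x, so ◇p at x, so x has a successor.

Yes, by □p → ◇p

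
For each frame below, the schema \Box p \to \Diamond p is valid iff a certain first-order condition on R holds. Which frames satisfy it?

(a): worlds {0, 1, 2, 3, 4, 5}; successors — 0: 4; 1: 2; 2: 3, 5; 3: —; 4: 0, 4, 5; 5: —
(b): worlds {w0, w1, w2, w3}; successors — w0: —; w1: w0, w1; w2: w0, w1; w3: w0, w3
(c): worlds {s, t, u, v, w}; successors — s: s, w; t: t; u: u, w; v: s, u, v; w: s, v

(c)

This is the axiom for seriality; its first-order frame correspondent is \forall x \exists y Rxy.
(a): fails — world 3 has no successor.
(b): fails — world w0 has no successor.
(c): condition met.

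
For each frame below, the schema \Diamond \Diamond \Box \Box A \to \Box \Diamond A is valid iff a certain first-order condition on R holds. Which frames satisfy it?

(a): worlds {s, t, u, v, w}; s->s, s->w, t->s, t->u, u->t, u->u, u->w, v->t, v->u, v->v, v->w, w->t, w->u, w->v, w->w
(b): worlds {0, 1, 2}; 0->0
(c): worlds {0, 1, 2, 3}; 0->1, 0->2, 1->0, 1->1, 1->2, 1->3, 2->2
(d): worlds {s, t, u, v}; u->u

Frame correspondent (Sahlqvist): \forall x \forall y \forall z ((x R^2 y \wedge xRz) \to \exists w (y R^2 w \wedge zRw)) — i.e. a generalized confluence (Geach) condition.
(a): ✓.
(b): ✓.
(c): fails — 0R²3, 0R1 but no w with 3R²w and 1Rw.
(d): ✓.
Valid on: (a), (b), (d).

(a), (b), (d)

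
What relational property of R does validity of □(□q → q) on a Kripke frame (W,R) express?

shift-reflexivity

Suppose □(□q→q) is valid. Take Rxy and set V(q)={w : Ryw}. Then at y, □q holds; since □(□q→q) at x, □q→q at y, so q at y, i.e. Ryy.
Conversely, any frame satisfying ∀x ∀y (Rxy → Ryy) validates the schema.
So the correspondent is shift-reflexivity.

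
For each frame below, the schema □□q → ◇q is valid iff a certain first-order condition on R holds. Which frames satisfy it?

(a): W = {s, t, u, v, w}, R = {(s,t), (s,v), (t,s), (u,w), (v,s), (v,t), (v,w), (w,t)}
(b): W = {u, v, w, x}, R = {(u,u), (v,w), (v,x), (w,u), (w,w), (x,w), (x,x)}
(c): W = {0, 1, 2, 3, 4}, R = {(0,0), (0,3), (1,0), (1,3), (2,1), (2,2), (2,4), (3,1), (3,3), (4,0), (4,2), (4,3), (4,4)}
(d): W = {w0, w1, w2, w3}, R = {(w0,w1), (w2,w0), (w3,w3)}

Frame correspondent (Sahlqvist): ∀x ∃w (xR²w ∧ xRw) — i.e. a generalized confluence (Geach) condition.
(a): fails — at t but no w* with tR²w* and tRw*.
(b): holds.
(c): holds.
(d): fails — at w0 but no w with w0R²w and w0Rw.
Valid on: (b), (c).

(b), (c)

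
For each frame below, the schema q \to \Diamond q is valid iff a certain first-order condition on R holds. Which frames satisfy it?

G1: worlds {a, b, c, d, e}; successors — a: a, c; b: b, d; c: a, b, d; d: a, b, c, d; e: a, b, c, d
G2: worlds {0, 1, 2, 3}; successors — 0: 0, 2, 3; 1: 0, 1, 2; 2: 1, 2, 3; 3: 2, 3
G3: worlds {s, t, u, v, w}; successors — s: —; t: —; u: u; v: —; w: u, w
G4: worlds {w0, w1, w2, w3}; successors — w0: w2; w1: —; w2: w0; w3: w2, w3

G2

The schema corresponds to reflexivity: \forall x Rxx.
G1: fails — world c does not see itself.
G2: holds.
G3: fails — world s does not see itself.
G4: fails — world w0 does not see itself.
Valid on: G2.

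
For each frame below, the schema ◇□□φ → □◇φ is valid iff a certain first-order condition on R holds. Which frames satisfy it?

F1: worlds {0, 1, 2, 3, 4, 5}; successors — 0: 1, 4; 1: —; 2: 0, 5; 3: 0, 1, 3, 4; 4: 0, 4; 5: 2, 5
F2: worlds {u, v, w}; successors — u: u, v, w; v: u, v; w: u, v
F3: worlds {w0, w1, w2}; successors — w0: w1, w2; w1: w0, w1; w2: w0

The schema corresponds to a generalized confluence (Geach) condition: ∀x ∀y ∀z ((xRy ∧ xRz) → ∃w (yR²w ∧ zRw)).
F1: fails — 0R1, 0R1 but no w with 1R²w and 1Rw.
F2: condition met.
F3: fails — w0Rw2, w0Rw2 but no w with w2R²w and w2Rw.

F2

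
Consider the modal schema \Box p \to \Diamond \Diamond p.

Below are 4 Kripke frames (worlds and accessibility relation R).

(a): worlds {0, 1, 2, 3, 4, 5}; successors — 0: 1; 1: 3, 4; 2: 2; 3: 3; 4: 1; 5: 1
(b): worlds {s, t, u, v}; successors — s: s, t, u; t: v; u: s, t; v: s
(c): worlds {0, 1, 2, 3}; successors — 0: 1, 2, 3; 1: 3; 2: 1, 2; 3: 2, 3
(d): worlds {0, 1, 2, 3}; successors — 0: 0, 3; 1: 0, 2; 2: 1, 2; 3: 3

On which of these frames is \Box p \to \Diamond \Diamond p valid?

Frame correspondent (Sahlqvist): \forall x \exists w (xRw \wedge x R^2 w) — i.e. a generalized confluence (Geach) condition.
(a): fails — at 0 but no w with 0Rw and 0R²w.
(b): fails — at t but no w with tRw and tR²w.
(c): condition met.
(d): condition met.
Valid on: (c), (d).

(c), (d)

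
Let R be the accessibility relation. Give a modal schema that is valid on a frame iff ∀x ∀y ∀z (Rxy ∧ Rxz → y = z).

This is partial functionality; the standard corresponding axiom is CD: ◇q → □q.
Suppose ◇q→□q is valid. Take Rxy, Rxz and set V(q)={y}. Then ◇q at x, so □q at x, so q at z, i.e. z=y.

◇q → □q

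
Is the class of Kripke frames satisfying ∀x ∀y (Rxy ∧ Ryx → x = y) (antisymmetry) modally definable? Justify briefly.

Not modally definable

Modal frame validity is preserved under surjective bounded morphisms.
The 4-cycle (worlds w0,w1,w2,w3 with w0→w1→w2→w3→w0) is antisymmetric. Sending even-indexed worlds to a and odd-indexed worlds to b is a surjective bounded morphism onto the two-world frame with a↔b, which is not antisymmetric.
So no modal formula (or set of formulas) defines exactly the antisymmetric frames.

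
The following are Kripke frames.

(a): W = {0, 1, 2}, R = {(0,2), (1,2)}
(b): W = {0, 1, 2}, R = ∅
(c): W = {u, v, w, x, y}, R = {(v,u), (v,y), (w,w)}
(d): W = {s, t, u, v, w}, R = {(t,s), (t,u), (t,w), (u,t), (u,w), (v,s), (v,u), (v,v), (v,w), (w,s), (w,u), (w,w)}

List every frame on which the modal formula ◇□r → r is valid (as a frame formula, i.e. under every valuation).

This is the axiom for symmetry; its first-order frame correspondent is ∀x ∀y (Rxy → Ryx).
(a): fails — R12 but not R21.
(b): condition met.
(c): fails — Rvu but not Ruv.
(d): fails — Rvw but not Rwv.

(b)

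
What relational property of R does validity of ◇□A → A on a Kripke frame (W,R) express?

Replacing A by ¬A and contraposing gives the equivalent schema A → □◇A.
Suppose A→□◇A is valid. Take Rxy and set V(A)={x}. Then A at x, so □◇A at x, so ◇A at y, so some z with Ryz has A; z=x, i.e. Ryx.

symmetry: ∀x ∀y (Rxy → Ryx)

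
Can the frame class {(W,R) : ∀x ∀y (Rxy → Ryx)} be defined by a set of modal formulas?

The condition is symmetry. A defining modal formula is q → □◇q.
Suppose q→□◇q is valid. Take Rxy and set V(q)={x}. Then q at x, so □◇q at x, so ◇q at y, so some z with Ryz has q; z=x, i.e. Ryx.

Yes — defined by q → □◇q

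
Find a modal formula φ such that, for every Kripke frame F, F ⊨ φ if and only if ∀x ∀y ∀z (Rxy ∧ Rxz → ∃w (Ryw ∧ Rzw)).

◇□p → □◇p

The condition is convergence. The .2 schema ◇□p → □◇p defines it.
Suppose ◇□p→□◇p is valid. Take Rxy, Rxz and set V(p)={w : Ryw}. Then □p at y so ◇□p at x, so □◇p at x, so ◇p at z, giving w with Rzw and Ryw.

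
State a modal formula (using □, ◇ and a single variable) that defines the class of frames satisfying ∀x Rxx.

□p → p

The condition is reflexivity. The T schema □p → p defines it.
Suppose □p→p is valid. At any x set V(p)={w : Rxw}. Then □p holds at x, so p holds at x, i.e. Rxx.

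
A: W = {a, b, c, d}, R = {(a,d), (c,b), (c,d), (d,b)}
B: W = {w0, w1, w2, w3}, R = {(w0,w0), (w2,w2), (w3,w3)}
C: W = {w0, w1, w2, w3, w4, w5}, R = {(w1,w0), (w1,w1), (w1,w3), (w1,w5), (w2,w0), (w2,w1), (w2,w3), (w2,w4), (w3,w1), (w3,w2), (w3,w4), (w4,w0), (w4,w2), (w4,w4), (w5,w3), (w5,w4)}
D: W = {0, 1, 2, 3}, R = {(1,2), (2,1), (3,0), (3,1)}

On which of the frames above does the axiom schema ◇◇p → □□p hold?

Frame correspondent (Sahlqvist): ∀x ∀y ∀z ((xR²y ∧ xR²z) → ∃w (y = w ∧ z = w)) — i.e. a generalized confluence (Geach) condition.
A: holds.
B: holds.
C: fails — w1R²w0, w1R²w1 but w0 ≠ w1.
D: holds.

A, B, D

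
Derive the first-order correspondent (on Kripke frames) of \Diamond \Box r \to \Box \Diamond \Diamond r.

\forall x \forall y \forall z ((xRy \wedge xRz) \to \exists w (yRw \wedge z R^2 w))

This is a Sahlqvist (Geach-type) schema ◇^1□^1r → □^1◇^2r.
First-order correspondent: \forall x \forall y \forall z ((xRy \wedge xRz) \to \exists w (yRw \wedge z R^2 w)).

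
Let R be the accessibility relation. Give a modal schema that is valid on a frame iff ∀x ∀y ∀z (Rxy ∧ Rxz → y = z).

This is partial functionality; the standard corresponding axiom is CD: ◇s → □s.
Suppose ◇s→□s is valid. Take Rxy, Rxz and set V(s)={y}. Then ◇s at x, so □s at x, so s at z, i.e. z=y.

◇s → □s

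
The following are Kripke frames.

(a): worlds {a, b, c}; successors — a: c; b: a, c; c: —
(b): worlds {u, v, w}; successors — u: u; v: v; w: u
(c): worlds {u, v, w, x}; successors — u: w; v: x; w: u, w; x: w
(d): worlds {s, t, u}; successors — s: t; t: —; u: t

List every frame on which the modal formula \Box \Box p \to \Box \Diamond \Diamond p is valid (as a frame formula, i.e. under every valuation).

The schema corresponds to a generalized confluence (Geach) condition: \forall x \forall z (xRz \to \exists w (x R^2 w \wedge z R^2 w)).
(a): fails — aRc but no w with aR²w and cR²w.
(b): ✓.
(c): ✓.
(d): fails — sRt but no w with sR²w and tR²w.

(b), (c)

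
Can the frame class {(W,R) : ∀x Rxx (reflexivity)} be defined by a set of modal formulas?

The condition is reflexivity. A defining modal formula is □p → p.
Suppose □p→p is valid. At any x set V(p)={w : Rxw}. Then □p holds at x, so p holds at x, i.e. Rxx.

Yes — defined by □p → p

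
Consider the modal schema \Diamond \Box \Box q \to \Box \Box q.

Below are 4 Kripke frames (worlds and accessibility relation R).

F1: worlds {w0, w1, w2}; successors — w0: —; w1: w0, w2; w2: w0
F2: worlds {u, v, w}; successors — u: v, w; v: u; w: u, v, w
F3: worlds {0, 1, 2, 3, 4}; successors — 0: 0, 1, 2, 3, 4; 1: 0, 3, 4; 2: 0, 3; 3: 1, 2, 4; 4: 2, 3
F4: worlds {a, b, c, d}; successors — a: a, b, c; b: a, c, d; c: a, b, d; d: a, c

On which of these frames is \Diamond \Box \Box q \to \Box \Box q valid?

This is the axiom for a generalized confluence (Geach) condition; its first-order frame correspondent is \forall x \forall y \forall z ((xRy \wedge x R^2 z) \to \exists w (y R^2 w \wedge z = w)).
F1: fails — w1Rw0, w1R²w0 but no w with w0R²w and w0=w.
F2: fails — uRv, uR²u but no t with vR²t and u=t.
F3: fails — 0R3, 0R²1 but no w with 3R²w and 1=w.
F4: satisfies the condition.

F4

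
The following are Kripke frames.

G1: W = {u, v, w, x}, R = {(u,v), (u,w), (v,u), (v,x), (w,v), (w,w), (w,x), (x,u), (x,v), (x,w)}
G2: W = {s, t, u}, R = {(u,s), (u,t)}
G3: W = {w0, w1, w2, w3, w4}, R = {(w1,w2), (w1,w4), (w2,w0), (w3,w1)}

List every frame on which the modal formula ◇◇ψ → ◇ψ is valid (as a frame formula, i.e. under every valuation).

The schema corresponds to transitivity: ∀x ∀y ∀z (Rxy ∧ Ryz → Rxz).
G1: fails — Ruv and Rvu but not Ruu.
G2: satisfies the condition.
G3: fails — Rw1w2 and Rw2w0 but not Rw1w0.

G2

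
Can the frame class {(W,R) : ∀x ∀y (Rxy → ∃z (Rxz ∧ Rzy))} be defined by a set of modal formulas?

Yes — defined by □□q → □q

Yes: it is density, defined by the C4 schema □□q → □q.
Suppose □□q→□q is valid. Take Rxy and set V(q)={w : xR²w}. Then □□q at x, so □q at x, so q at y, i.e. ∃z(Rxz∧Rzy).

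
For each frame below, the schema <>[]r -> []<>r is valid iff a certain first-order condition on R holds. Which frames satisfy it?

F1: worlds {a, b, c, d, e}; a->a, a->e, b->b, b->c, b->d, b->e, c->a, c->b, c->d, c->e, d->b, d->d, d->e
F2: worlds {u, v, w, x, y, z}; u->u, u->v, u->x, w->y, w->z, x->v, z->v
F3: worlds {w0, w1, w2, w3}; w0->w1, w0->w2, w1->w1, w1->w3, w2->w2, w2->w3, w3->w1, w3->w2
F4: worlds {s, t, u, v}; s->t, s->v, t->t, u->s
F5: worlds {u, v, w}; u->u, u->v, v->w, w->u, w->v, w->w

The schema corresponds to convergence: forall x forall y forall z (Rxy & Rxz -> exists w (Ryw & Rzw)).
F1: fails — Rae and Rae but e and e have no common successor.
F2: fails — Ruv and Ruv but v and v have no common successor.
F3: holds.
F4: fails — Rsv and Rsv but v and v have no common successor.
F5: fails — Ruv and Ruu but v and u have no common successor.
Valid on: F3.

F3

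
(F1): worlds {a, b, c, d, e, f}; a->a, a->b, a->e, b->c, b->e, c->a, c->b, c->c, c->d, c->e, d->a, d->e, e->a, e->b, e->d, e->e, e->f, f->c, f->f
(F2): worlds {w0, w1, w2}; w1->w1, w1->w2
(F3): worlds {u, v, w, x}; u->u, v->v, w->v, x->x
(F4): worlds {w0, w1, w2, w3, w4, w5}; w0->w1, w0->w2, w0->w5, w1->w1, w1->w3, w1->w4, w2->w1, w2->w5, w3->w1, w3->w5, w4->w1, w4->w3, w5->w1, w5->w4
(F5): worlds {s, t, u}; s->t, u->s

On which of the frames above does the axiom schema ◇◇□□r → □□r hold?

(F3)

The schema corresponds to a generalized confluence (Geach) condition: ∀x ∀y ∀z ((xR²y ∧ xR²z) → ∃w (yR²w ∧ z = w)).
(F1): fails — aR²d, aR²c but no w with dR²w and c=w.
(F2): fails — w1R²w2, w1R²w1 but no w with w2R²w and w1=w.
(F3): holds.
(F4): fails — w0R²w3, w0R²w5 but no w with w3R²w and w5=w.
(F5): fails — uR²t, uR²t but no w with tR²w and t=w.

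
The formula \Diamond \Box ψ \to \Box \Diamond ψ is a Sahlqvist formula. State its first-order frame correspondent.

Convergence

Suppose ◇□ψ→□◇ψ is valid. Take Rxy, Rxz and set V(ψ)={w : Ryw}. Then □ψ at y so ◇□ψ at x, so □◇ψ at x, so ◇ψ at z, giving w with Rzw and Ryw.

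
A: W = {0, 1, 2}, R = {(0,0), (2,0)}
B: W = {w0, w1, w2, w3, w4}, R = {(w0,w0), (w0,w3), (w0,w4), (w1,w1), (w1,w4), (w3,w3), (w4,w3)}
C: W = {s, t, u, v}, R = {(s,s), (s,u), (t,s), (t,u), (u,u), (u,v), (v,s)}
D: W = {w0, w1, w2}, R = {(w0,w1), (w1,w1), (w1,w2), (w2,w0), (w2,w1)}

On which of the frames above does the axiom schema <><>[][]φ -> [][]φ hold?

The schema corresponds to a generalized confluence (Geach) condition: forall x forall y forall z ((x R^2 y & x R^2 z) -> exists w (y R^2 w & z = w)).
A: satisfies the condition.
B: fails — w0R²w3, w0R²w0 but no w with w3R²w and w0=w.
C: fails — sR²v, sR²v but no w with vR²w and v=w.
D: fails — w1R²w0, w1R²w0 but no w with w0R²w and w0=w.

A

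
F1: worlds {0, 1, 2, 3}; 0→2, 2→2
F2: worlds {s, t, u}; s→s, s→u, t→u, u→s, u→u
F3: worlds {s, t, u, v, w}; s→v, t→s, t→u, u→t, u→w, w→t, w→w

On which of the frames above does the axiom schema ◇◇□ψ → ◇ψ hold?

F1, F2

The schema corresponds to a generalized confluence (Geach) condition: ∀x ∀y (xR²y → ∃w (yRw ∧ xRw)).
F1: condition met.
F2: condition met.
F3: fails — tR²v but no w* with vRw* and tRw*.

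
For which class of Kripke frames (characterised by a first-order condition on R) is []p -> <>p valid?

Suppose □p→◇p is valid. At any x set V(p)=W. Then □p at x, so ◇p at x, so x has a successor.

seriality: forall x exists y Rxy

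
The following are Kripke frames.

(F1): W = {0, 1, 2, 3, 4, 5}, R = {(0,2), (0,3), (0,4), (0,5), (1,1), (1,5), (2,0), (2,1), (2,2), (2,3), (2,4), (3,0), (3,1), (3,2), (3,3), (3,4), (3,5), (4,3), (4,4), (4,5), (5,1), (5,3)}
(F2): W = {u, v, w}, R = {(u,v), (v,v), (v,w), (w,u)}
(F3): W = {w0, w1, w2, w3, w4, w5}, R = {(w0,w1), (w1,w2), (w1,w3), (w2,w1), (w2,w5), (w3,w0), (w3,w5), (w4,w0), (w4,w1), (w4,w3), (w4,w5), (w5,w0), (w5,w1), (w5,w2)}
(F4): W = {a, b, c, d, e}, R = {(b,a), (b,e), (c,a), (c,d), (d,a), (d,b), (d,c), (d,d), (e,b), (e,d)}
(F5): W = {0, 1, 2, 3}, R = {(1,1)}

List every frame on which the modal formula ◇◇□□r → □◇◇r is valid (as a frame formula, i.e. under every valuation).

The schema corresponds to a generalized confluence (Geach) condition: ∀x ∀y ∀z ((xR²y ∧ xRz) → ∃w (yR²w ∧ zR²w)).
(F1): satisfies the condition.
(F2): satisfies the condition.
(F3): fails — w2R²w0, w2Rw1 but no w with w0R²w and w1R²w.
(F4): fails — bR²b, bRa but no w with bR²w and aR²w.
(F5): satisfies the condition.
Valid on: (F1), (F2), (F5).

(F1), (F2), (F5)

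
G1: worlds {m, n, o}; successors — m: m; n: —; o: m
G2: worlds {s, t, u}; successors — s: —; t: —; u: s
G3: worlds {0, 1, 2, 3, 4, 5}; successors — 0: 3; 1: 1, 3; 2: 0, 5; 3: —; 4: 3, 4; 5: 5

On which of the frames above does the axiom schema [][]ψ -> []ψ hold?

G1

This is the axiom for density; its first-order frame correspondent is forall x forall y (Rxy -> exists z (Rxz & Rzy)).
G1: ✓.
G2: fails — Rus but no z with Ruz and Rzs.
G3: fails — R20 but no z with R2z and Rz0.
Valid on: G1.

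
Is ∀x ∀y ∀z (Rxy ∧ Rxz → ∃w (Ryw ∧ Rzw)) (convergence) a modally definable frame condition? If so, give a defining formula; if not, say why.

Definable; ◇□p → □◇p defines it

Yes: it is convergence, defined by the .2 schema ◇□p → □◇p.
Suppose ◇□p→□◇p is valid. Take Rxy, Rxz and set V(p)={w : Ryw}. Then □p at y so ◇□p at x, so □◇p at x, so ◇p at z, giving w with Rzw and Ryw.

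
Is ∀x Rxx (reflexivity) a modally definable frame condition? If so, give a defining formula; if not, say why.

This is a Sahlqvist condition; the T axiom □q → q defines it.
Suppose □q→q is valid. At any x set V(q)={w : Rxw}. Then □q holds at x, so q holds at x, i.e. Rxx.

Yes — defined by □q → q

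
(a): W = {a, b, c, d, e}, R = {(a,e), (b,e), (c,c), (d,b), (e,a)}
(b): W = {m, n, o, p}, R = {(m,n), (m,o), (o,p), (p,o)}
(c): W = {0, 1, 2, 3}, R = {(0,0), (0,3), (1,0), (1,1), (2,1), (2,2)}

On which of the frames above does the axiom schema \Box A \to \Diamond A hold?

(a)

This is the axiom for seriality; its first-order frame correspondent is \forall x \exists y Rxy.
(a): condition met.
(b): fails — world n has no successor.
(c): fails — world 3 has no successor.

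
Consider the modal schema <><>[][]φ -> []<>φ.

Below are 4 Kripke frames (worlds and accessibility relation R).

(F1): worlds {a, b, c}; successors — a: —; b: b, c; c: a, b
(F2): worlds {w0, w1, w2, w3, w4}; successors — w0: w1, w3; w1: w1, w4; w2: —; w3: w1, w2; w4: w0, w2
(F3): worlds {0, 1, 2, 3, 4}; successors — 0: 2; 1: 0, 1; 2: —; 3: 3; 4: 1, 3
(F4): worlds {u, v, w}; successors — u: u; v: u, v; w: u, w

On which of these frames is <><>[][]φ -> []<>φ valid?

The schema corresponds to a generalized confluence (Geach) condition: forall x forall y forall z ((x R^2 y & xRz) -> exists w (y R^2 w & zRw)).
(F1): fails — bR²a, bRb but no w with aR²w and bRw.
(F2): fails — w0R²w2, w0Rw1 but no w with w2R²w and w1Rw.
(F3): fails — 1R²0, 1R0 but no w with 0R²w and 0Rw.
(F4): satisfies the condition.
Valid on: (F4).

(F4)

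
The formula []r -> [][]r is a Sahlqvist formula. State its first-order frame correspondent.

Suppose □r→□□r is valid. Take Rxy, Ryz and set V(r)={w : Rxw}. Then □r at x, so □□r at x, so □r at y, so r at z, i.e. Rxz.
Conversely, any frame satisfying forall x forall y forall z (Rxy & Ryz -> Rxz) validates the schema.
So the correspondent is transitivity.

Transitivity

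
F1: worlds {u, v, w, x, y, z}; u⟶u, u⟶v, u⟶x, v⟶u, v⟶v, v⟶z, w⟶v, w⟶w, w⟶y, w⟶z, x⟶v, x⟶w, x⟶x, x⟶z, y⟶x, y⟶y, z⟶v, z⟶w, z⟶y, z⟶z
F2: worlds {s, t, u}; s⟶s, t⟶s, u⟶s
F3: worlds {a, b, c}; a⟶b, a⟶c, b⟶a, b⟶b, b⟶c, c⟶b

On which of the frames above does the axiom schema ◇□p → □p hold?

F2

The schema corresponds to the Euclidean property: ∀x ∀y ∀z (Rxy ∧ Rxz → Ryz).
F1: fails — Ruv and Rux but not Rvx.
F2: ✓.
F3: fails — Rac and Rac but not Rcc.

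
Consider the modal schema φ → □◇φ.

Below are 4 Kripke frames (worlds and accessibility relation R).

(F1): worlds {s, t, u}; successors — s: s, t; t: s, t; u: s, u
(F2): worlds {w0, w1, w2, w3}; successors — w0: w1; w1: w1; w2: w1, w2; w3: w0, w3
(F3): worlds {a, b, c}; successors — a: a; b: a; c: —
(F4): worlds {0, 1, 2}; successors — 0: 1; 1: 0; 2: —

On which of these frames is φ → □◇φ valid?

Frame correspondent (Sahlqvist): ∀x ∀y (Rxy → Ryx) — i.e. symmetry.
(F1): fails — Rus but not Rsu.
(F2): fails — Rw3w0 but not Rw0w3.
(F3): fails — Rba but not Rab.
(F4): holds.
Valid on: (F4).

(F4)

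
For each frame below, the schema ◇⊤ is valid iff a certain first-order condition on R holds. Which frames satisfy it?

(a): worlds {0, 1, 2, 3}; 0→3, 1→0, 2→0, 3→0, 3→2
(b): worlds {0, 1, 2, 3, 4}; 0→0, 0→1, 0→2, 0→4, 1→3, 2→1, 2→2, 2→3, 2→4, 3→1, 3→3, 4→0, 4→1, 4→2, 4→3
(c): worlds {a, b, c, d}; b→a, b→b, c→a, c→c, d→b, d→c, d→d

This is the axiom for seriality; its first-order frame correspondent is ∀x ∃y Rxy.
(a): condition met.
(b): condition met.
(c): fails — world a has no successor.

(a), (b)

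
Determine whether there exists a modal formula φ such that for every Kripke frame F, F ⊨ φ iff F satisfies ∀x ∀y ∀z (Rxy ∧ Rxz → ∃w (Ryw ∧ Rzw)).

Definable; ◇□p → □◇p defines it

The condition is convergence. A defining modal formula is ◇□p → □◇p.
Suppose ◇□p→□◇p is valid. Take Rxy, Rxz and set V(p)={w : Ryw}. Then □p at y so ◇□p at x, so □◇p at x, so ◇p at z, giving w with Rzw and Ryw.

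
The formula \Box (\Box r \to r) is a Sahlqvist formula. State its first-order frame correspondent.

shift-reflexivity

Suppose □(□r→r) is valid. Take Rxy and set V(r)={w : Ryw}. Then at y, □r holds; since □(□r→r) at x, □r→r at y, so r at y, i.e. Ryy.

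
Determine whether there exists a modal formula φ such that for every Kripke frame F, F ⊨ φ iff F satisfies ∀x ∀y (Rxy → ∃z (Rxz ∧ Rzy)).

Definable; □□p → □p defines it

This is a Sahlqvist condition; the C4 axiom □□p → □p defines it.
Suppose □□p→□p is valid. Take Rxy and set V(p)={w : xR²w}. Then □□p at x, so □p at x, so p at y, i.e. ∃z(Rxz∧Rzy).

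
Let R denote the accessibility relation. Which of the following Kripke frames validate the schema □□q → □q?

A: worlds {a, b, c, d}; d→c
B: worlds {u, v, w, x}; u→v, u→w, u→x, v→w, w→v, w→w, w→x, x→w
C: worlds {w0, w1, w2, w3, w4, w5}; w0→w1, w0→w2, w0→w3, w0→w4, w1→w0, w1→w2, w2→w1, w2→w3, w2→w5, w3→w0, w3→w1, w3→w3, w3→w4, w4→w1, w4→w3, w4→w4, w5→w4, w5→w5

This is the axiom for density; its first-order frame correspondent is ∀x ∀y (Rxy → ∃z (Rxz ∧ Rzy)).
A: fails — Rdc but no z with Rdz and Rzc.
B: ✓.
C: fails — Rw1w0 but no z with Rw1z and Rzw0.

B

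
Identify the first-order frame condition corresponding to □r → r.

reflexivity: ∀x Rxx

This schema is the T axiom.
It corresponds to reflexivity: ∀x Rxx.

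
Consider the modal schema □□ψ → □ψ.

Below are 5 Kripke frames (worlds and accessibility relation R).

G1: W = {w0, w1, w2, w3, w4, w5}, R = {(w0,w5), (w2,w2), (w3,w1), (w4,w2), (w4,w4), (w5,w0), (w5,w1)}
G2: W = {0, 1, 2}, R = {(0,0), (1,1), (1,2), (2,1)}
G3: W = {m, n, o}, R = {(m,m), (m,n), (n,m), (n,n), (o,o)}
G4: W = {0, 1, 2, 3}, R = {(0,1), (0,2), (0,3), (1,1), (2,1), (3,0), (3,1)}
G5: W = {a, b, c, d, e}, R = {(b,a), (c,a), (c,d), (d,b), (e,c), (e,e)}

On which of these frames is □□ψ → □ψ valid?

G2, G3

This is the axiom for density; its first-order frame correspondent is ∀x ∀y (Rxy → ∃z (Rxz ∧ Rzy)).
G1: fails — Rw3w1 but no z with Rw3z and Rzw1.
G2: satisfies the condition.
G3: satisfies the condition.
G4: fails — R02 but no z with R0z and Rz2.
G5: fails — Rcd but no z with Rcz and Rzd.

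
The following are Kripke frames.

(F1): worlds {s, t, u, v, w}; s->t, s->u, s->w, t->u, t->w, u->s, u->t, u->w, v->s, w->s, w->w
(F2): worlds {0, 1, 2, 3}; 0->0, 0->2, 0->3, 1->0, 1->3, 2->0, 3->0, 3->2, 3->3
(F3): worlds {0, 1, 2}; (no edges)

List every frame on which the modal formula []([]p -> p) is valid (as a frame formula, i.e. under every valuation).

Frame correspondent (Sahlqvist): forall x forall y (Rxy -> Ryy) — i.e. shift-reflexivity.
(F1): fails — Rut but not Rtt.
(F2): fails — R32 but not R22.
(F3): holds.
Valid on: (F3).

(F3)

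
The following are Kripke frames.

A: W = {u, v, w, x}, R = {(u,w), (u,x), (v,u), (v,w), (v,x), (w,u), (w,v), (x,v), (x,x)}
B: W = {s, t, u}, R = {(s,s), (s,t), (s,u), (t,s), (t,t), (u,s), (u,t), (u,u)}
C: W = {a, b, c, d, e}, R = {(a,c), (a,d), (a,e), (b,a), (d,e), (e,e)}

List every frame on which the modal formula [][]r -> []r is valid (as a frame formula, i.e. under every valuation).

B

Frame correspondent (Sahlqvist): forall x forall y (Rxy -> exists z (Rxz & Rzy)) — i.e. density.
A: fails — Ruw but no z with Ruz and Rzw.
B: ✓.
C: fails — Rba but no z with Rbz and Rza.
Valid on: B.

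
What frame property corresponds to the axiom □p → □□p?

Suppose □p→□□p is valid. Take Rxy, Ryz and set V(p)={w : Rxw}. Then □p at x, so □□p at x, so □p at y, so p at z, i.e. Rxz.

transitivity: ∀x ∀y ∀z (Rxy ∧ Ryz → Rxz)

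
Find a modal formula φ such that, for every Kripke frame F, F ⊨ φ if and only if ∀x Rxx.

A defining formula is □ψ → ψ (the T axiom).
Suppose □ψ→ψ is valid. At any x set V(ψ)={w : Rxw}. Then □ψ holds at x, so ψ holds at x, i.e. Rxx.

□ψ → ψ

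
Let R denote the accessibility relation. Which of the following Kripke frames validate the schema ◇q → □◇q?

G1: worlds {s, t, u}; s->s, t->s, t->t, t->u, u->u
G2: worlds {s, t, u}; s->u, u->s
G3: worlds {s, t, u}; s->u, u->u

This is the axiom for the Euclidean property; its first-order frame correspondent is ∀x ∀y ∀z (Rxy ∧ Rxz → Ryz).
G1: fails — Rts and Rtt but not Rst.
G2: fails — Rsu and Rsu but not Ruu.
G3: ✓.

G3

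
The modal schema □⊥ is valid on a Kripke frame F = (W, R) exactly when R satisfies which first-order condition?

Emptiness of R

This is the Ver axiom.
It corresponds to emptiness of R: ∀x ∀y ¬Rxy.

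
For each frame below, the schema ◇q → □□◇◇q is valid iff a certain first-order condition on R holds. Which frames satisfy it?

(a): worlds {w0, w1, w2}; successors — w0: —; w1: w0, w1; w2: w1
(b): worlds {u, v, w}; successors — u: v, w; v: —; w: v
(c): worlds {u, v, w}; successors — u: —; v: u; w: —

This is the axiom for a generalized confluence (Geach) condition; its first-order frame correspondent is ∀x ∀y ∀z ((xRy ∧ xR²z) → ∃w (y = w ∧ zR²w)).
(a): fails — w1Rw0, w1R²w0 but no w with w0=w and w0R²w.
(b): fails — uRv, uR²v but no t with v=t and vR²t.
(c): ✓.

(c)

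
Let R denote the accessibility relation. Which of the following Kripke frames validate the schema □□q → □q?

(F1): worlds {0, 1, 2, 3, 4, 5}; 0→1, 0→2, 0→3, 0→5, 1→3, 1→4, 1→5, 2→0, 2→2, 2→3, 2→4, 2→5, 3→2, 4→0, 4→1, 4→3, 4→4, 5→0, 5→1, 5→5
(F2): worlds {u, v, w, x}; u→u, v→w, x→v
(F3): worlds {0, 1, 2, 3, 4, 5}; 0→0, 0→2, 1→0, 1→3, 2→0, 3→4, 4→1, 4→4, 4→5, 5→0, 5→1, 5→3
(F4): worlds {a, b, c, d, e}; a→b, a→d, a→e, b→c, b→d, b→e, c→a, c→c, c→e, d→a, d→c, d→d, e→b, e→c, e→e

The schema corresponds to density: ∀x ∀y (Rxy → ∃z (Rxz ∧ Rzy)).
(F1): condition met.
(F2): fails — Rvw but no z with Rvz and Rzw.
(F3): fails — R13 but no z with R1z and Rz3.
(F4): condition met.

(F1), (F4)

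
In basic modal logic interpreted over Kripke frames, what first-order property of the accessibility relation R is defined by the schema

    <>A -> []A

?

partial functionality

This schema is the CD axiom.
Its frame correspondent is partial functionality — forall x forall y forall z (Rxy & Rxz -> y = z).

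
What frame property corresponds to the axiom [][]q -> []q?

density

This is the C4 axiom.
Its frame correspondent is density — forall x forall y (Rxy -> exists z (Rxz & Rzy)).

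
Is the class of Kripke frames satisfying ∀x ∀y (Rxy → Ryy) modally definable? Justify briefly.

Yes, by □(□q → q)

Yes: it is shift-reflexivity, defined by the T□ schema □(□q → q).
Suppose □(□q→q) is valid. Take Rxy and set V(q)={w : Ryw}. Then at y, □q holds; since □(□q→q) at x, □q→q at y, so q at y, i.e. Ryy.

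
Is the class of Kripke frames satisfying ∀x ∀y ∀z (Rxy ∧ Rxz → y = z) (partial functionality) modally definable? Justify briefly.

The condition is partial functionality. A defining modal formula is ◇r → □r.
Suppose ◇r→□r is valid. Take Rxy, Rxz and set V(r)={y}. Then ◇r at x, so □r at x, so r at z, i.e. z=y.

Definable; ◇r → □r defines it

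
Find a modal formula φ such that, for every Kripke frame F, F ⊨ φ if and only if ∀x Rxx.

A defining formula is □q → q (the T axiom).
Suppose □q→q is valid. At any x set V(q)={w : Rxw}. Then □q holds at x, so q holds at x, i.e. Rxx.

□q → q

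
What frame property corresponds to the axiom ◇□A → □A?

the Euclidean property

Equivalently (dual form): ◇A → □◇A.
Suppose ◇A→□◇A is valid. Take Rxy, Rxz and set V(A)={y}. Then ◇A at x, so □◇A at x, so ◇A at z, so some w with Rzw has A; w=y, i.e. Rzy. By symmetry of the argument, Ryz.
Conversely, any frame satisfying ∀x ∀y ∀z (Rxy ∧ Rxz → Ryz) validates the schema.
Frame condition: ∀x ∀y ∀z (Rxy ∧ Rxz → Ryz).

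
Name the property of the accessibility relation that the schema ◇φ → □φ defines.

partial functionality: ∀x ∀y ∀z (Rxy ∧ Rxz → y = z)

Suppose ◇φ→□φ is valid. Take Rxy, Rxz and set V(φ)={y}. Then ◇φ at x, so □φ at x, so φ at z, i.e. z=y.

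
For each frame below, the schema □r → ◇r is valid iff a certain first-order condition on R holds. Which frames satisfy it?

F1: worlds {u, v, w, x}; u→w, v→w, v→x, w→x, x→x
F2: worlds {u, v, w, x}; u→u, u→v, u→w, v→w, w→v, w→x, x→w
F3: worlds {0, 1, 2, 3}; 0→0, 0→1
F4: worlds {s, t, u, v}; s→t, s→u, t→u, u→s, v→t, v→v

This is the axiom for seriality; its first-order frame correspondent is ∀x ∃y Rxy.
F1: condition met.
F2: condition met.
F3: fails — world 1 has no successor.
F4: condition met.

F1, F2, F4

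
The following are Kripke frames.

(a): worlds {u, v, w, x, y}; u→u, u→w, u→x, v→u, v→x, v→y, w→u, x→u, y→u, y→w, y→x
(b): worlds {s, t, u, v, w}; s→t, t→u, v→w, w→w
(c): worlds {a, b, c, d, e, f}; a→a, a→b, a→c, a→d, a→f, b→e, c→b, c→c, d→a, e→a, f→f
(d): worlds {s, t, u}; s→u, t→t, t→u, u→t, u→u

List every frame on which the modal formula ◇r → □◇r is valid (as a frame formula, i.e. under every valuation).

(d)

The schema corresponds to the Euclidean property: ∀x ∀y ∀z (Rxy ∧ Rxz → Ryz).
(a): fails — Ruw and Ruw but not Rww.
(b): fails — Rst and Rst but not Rtt.
(c): fails — Rab and Rab but not Rbb.
(d): ✓.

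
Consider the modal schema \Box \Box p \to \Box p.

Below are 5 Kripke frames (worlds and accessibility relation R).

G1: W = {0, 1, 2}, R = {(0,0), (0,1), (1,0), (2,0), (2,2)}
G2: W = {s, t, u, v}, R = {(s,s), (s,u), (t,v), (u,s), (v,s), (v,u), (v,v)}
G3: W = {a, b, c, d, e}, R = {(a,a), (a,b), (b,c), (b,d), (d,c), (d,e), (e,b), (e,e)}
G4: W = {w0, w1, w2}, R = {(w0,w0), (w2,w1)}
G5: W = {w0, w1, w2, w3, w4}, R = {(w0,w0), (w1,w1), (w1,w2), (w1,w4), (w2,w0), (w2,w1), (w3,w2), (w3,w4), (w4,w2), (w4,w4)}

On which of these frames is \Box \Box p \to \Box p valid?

This is the axiom for density; its first-order frame correspondent is \forall x \forall y (Rxy \to \exists z (Rxz \wedge Rzy)).
G1: ✓.
G2: ✓.
G3: fails — Rdc but no z with Rdz and Rzc.
G4: fails — Rw2w1 but no z with Rw2z and Rzw1.
G5: ✓.
Valid on: G1, G2, G5.

G1, G2, G5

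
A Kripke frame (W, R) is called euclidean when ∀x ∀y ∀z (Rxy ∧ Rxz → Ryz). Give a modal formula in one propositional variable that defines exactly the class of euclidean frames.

◇s → □◇s

The condition is the Euclidean property. The 5 schema ◇s → □◇s defines it.
Suppose ◇s→□◇s is valid. Take Rxy, Rxz and set V(s)={y}. Then ◇s at x, so □◇s at x, so ◇s at z, so some w with Rzw has s; w=y, i.e. Rzy. By symmetry of the argument, Ryz.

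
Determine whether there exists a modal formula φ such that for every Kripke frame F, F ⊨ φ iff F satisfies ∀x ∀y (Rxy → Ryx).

Yes: it is symmetry, defined by the B schema q → □◇q.

Definable; q → □◇q defines it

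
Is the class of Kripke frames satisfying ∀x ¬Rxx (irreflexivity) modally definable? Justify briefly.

No

Modal frame validity is preserved under surjective bounded morphisms.
The 5-cycle (worlds 0,1,2,3,4 with 0→1→2→3→4→0) is irreflexive, and the map sending every world to a single reflexive point • is a surjective bounded morphism (forth: every edge maps to (•,•); back: every world has a successor). So any modal formula valid on the 5-cycle is also valid on the reflexive point, which is not irreflexive.
Hence irreflexivity is not modally definable.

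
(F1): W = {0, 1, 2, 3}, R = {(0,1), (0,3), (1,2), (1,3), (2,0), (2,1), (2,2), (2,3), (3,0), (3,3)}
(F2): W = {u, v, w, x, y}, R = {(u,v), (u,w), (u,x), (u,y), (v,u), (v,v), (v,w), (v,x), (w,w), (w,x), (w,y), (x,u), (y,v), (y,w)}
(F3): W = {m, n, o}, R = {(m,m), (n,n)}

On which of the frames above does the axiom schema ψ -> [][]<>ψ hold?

(F3)

Frame correspondent (Sahlqvist): forall x forall z (x R^2 z -> exists w (x = w & zRw)) — i.e. a generalized confluence (Geach) condition.
(F1): fails — 0R²0 but no w with 0=w and 0Rw.
(F2): fails — uR²u but no t with u=t and uRt.
(F3): satisfies the condition.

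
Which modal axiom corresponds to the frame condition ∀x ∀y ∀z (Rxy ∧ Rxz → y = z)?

◇r → □r

This is partial functionality; the standard corresponding axiom is CD: ◇r → □r.
Suppose ◇r→□r is valid. Take Rxy, Rxz and set V(r)={y}. Then ◇r at x, so □r at x, so r at z, i.e. z=y.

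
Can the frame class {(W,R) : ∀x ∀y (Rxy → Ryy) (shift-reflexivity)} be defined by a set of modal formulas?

Definable; □(□q → q) defines it

The condition is shift-reflexivity. A defining modal formula is □(□q → q).
Suppose □(□q→q) is valid. Take Rxy and set V(q)={w : Ryw}. Then at y, □q holds; since □(□q→q) at x, □q→q at y, so q at y, i.e. Ryy.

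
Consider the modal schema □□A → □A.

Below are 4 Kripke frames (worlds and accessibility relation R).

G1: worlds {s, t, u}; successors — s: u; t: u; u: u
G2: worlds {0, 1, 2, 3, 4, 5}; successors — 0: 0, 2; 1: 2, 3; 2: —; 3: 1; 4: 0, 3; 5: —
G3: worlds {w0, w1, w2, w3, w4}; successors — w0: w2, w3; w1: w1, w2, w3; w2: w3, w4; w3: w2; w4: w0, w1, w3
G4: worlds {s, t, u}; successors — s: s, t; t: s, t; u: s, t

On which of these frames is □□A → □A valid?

This is the axiom for density; its first-order frame correspondent is ∀x ∀y (Rxy → ∃z (Rxz ∧ Rzy)).
G1: ✓.
G2: fails — R31 but no z with R3z and Rz1.
G3: fails — Rw2w4 but no z with Rw2z and Rzw4.
G4: ✓.

G1, G4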